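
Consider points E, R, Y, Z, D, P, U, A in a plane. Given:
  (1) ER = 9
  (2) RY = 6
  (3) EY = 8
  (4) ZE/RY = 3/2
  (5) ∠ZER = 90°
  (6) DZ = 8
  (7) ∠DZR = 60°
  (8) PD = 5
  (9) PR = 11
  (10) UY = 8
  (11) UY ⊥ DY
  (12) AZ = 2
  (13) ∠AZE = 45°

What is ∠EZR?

From the given relations: ZE = 3/2·RY = 3/2·6 = 9.
Step 1: By the law of cosines on triangle ZER: ZR² = 9² + 9² − 2·9·9·cos(90°) = 162, so ZR = 9·√2.
Step 2: By the inverse law of cosines on triangle EZR: cos(∠EZR) = (9² + (9·√2)² − 9²) / (2·9·9·√2) = 162/229.1 = 0.7071, so ∠EZR = 45°.

Therefore, the measure of angle ∠EZR = 45°.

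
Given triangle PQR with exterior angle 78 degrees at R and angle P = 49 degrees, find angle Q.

angle Q = 78 - 49 = 29 degrees (exterior angle theorem).

29 degrees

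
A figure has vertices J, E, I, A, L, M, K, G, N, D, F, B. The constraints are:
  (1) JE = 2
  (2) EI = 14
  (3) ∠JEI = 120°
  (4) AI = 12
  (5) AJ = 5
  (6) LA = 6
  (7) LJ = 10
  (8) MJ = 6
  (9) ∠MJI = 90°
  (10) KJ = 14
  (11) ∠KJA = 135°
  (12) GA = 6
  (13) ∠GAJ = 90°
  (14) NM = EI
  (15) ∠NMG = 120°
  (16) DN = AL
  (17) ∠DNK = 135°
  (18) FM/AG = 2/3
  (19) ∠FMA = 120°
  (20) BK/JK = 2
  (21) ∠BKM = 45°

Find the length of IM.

Step 1: By the law of cosines on triangle JEI: JI² = 2² + 14² − 2·2·14·cos(120°) = 228, so JI = 2·√57.
Step 2: By the law of cosines on triangle IJM: IM² = (2·√57)² + 6² − 2·2·√57·6·cos(90°) = 264, so IM = 2·√66.

Therefore, the length of IM = 2·√66.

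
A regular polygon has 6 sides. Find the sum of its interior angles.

The sum of interior angles of an n-sided polygon is (n - 2) * 180.
For n = 6: (6 - 2) * 180 = 4 * 180 = 720 degrees.

720 degrees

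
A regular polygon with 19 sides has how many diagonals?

The number of diagonals in an n-gon is n(n - 3)/2.
For n = 19: 19(19 - 3)/2 = 19 × 16 / 2 = 152.

152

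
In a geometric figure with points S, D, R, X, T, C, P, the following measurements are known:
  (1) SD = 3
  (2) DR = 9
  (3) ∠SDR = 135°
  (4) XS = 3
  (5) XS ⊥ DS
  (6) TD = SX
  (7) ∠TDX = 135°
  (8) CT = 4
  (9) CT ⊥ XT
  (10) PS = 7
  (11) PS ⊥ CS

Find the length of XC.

From the given relations: TD = SX = 3.
Step 1: By the law of cosines on triangle XSD: XD² = 3² + 3² − 2·3·3·cos(90°) = 18, so XD = 3·√2.
Step 2: By the law of cosines on triangle XDT: XT² = (3·√2)² + 3² − 2·3·√2·3·cos(135°) = 45, so XT = 3·√5.
Step 3: By the law of cosines on triangle XTC: XC² = (3·√5)² + 4² − 2·3·√5·4·cos(90°) = 61, so XC = √61.

Therefore, the length of XC = √61.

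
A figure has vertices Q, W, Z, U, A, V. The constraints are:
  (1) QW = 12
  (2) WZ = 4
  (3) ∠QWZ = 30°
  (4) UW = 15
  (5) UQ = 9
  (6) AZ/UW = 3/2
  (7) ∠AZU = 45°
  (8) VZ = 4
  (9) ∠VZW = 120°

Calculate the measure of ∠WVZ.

Step 1: By the law of cosines on triangle VZW: VW² = 4² + 4² − 2·4·4·cos(120°) = 48, so VW = 4·√3.
Step 2: By the inverse law of cosines on triangle WVZ: cos(∠WVZ) = ((4·√3)² + 4² − 4²) / (2·4·√3·4) = 48/55.43 = 0.866, so ∠WVZ = 30°.

Therefore, the measure of angle ∠WVZ = 30°.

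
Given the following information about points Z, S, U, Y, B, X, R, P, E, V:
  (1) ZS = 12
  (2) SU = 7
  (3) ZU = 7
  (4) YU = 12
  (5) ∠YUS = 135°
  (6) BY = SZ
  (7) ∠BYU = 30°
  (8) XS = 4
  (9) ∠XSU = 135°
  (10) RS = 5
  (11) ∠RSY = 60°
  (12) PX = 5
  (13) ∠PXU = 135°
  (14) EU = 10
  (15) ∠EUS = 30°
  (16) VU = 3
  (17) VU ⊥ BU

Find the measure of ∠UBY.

From the given relations: BY = SZ = 12.
Step 1: By the law of cosines on triangle BYU: BU² = 12² + 12² − 2·12·12·cos(30°) = 38.58, so BU ≈ 6.21.
Step 2: By the inverse law of cosines on triangle UBY: cos(∠UBY) = (6.21² + 12² − 12²) / (2·6.21·12) = 38.58/149.08 = 0.2588, so ∠UBY = 75°.

Therefore, the measure of angle ∠UBY = 75°.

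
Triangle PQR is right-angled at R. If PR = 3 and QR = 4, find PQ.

In a right triangle, the square of the hypotenuse equals the sum of the squares of the two legs.
The legs are 3 and 4, so the hypotenuse = sqrt(9 + 16) = sqrt(25) = 5.

5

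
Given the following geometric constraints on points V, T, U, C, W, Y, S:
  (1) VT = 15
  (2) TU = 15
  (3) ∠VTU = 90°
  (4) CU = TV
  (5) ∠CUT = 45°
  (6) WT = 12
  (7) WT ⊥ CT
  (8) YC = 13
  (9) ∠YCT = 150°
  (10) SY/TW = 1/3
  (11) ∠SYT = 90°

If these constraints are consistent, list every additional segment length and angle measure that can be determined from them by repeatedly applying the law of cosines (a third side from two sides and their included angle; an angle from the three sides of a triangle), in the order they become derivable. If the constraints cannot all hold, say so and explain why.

The constraints are consistent. Derivable facts, in order:
After 1 step:
- TC ≈ 11.48
- VU = 15·√2
After 2 steps:
- CW ≈ 16.61
- TY ≈ 23.65
- ∠CTU = 67.5°
- ∠TCU = 67.5°
- ∠TUV = 45°
- ∠TVU = 45°
After 3 steps:
- TS ≈ 23.99
- ∠CTY = 15.95°
- ∠CWT = 43.73°
- ∠CYT = 14.05°
- ∠TCW = 46.27°
After 4 steps:
- ∠STY = 9.6°
- ∠TSY = 80.4°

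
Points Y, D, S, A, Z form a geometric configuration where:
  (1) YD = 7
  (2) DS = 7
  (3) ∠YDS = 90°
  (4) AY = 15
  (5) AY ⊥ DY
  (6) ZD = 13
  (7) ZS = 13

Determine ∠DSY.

Step 1: By the law of cosines on triangle SDY: SY² = 7² + 7² − 2·7·7·cos(90°) = 98, so SY = 7·√2.
Step 2: By the inverse law of cosines on triangle DSY: cos(∠DSY) = (7² + (7·√2)² − 7²) / (2·7·7·√2) = 98/138.59 = 0.7071, so ∠DSY = 45°.

Therefore, the measure of angle ∠DSY = 45°.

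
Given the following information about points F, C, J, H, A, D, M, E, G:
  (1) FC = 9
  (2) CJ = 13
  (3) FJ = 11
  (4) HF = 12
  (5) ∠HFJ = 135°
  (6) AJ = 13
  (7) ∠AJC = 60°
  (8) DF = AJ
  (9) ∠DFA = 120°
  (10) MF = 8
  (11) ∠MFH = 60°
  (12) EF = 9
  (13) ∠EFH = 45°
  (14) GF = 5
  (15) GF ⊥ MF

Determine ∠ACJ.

Step 1: By the law of cosines on triangle CJA: CA² = 13² + 13² − 2·13·13·cos(60°) = 169, so CA = 13.
Step 2: By the inverse law of cosines on triangle ACJ: cos(∠ACJ) = (13² + 13² − 13²) / (2·13·13) = 169/338 = 0.5, so ∠ACJ = 60°.

Therefore, the measure of angle ∠ACJ = 60°.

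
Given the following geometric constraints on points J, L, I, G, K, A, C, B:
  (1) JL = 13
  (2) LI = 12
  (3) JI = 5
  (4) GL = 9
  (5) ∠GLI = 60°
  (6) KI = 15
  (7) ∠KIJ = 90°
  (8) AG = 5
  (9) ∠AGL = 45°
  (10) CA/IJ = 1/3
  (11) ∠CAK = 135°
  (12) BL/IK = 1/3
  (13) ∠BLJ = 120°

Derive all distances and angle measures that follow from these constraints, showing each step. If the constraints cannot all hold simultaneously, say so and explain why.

The constraints are consistent.

From the given relations:
  CA = 1/3·IJ = 1/3·5 ≈ 1.67
  BL = 1/3·IK = 1/3·15 = 5

Step 1: From JI = 5, IK = 15, and ∠JIK = 90°, by the law of cosines:
  JK² = JI² + IK² - 2·JI·IK·cos(90°) = 25 + 225 - 0 = 250
  JK = 5·√10

Step 2: From JL = 13, LB = 5, and ∠JLB = 120°, by the law of cosines:
  JB² = JL² + LB² - 2·JL·LB·cos(120°) = 169 + 25 + 65 = 259
  JB ≈ 16.09

Step 3: From LG = 9, GA = 5, and ∠LGA = 45°, by the law of cosines:
  LA² = LG² + GA² - 2·LG·GA·cos(45°) = 81 + 25 - 63.64 = 42.36
  LA ≈ 6.51

Step 4: From IL = 12, LG = 9, and ∠ILG = 60°, by the law of cosines:
  IG² = IL² + LG² - 2·IL·LG·cos(60°) = 144 + 81 - 108 = 117
  IG = 3·√13

Step 5: From JI = 5, JL = 13, IL = 12, by the inverse law of cosines:
  cos(∠IJL) = (JI² + JL² - IL²) / (2·JI·JL)
  ∠IJL = 67.38°

Step 6: From LI = 12, LJ = 13, IJ = 5, by the inverse law of cosines:
  cos(∠ILJ) = (LI² + LJ² - IJ²) / (2·LI·LJ)
  ∠ILJ = 22.62°

Step 7: From IJ = 5, IL = 12, JL = 13, by the inverse law of cosines:
  cos(∠JIL) = (IJ² + IL² - JL²) / (2·IJ·IL)
  ∠JIL = 90°

Step 8: From JB = 16.09, JL = 13, BL = 5, by the inverse law of cosines:
  cos(∠BJL) = (JB² + JL² - BL²) / (2·JB·JL)
  ∠BJL = 15.61°

Step 9: From JI = 5, JK = 5·√10, IK = 15, by the inverse law of cosines:
  cos(∠IJK) = (JI² + JK² - IK²) / (2·JI·JK)
  ∠IJK = 71.57°

Step 10: From LA = 6.51, LG = 9, AG = 5, by the inverse law of cosines:
  cos(∠ALG) = (LA² + LG² - AG²) / (2·LA·LG)
  ∠ALG = 32.9°

Step 11: From IG = 3·√13, IL = 12, GL = 9, by the inverse law of cosines:
  cos(∠GIL) = (IG² + IL² - GL²) / (2·IG·IL)
  ∠GIL = 46.1°

Step 12: From GI = 3·√13, GL = 9, IL = 12, by the inverse law of cosines:
  cos(∠IGL) = (GI² + GL² - IL²) / (2·GI·GL)
  ∠IGL = 73.9°

Step 13: From KI = 15, KJ = 5·√10, IJ = 5, by the inverse law of cosines:
  cos(∠IKJ) = (KI² + KJ² - IJ²) / (2·KI·KJ)
  ∠IKJ = 18.43°

Step 14: From AG = 5, AL = 6.51, GL = 9, by the inverse law of cosines:
  cos(∠GAL) = (AG² + AL² - GL²) / (2·AG·AL)
  ∠GAL = 102.1°

Step 15: From BJ = 16.09, BL = 5, JL = 13, by the inverse law of cosines:
  cos(∠JBL) = (BJ² + BL² - JL²) / (2·BJ·BL)
  ∠JBL = 44.39°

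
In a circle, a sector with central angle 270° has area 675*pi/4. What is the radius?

Sector area A = πr² × θ/360, so r² = 360A / (πθ).
r² = 360 × 675*pi/4 / (π × 270)
r² = 225
r = 15

15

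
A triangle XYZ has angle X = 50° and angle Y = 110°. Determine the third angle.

angle Z = 180 - 50 - 110 = 20 degrees.

20 degrees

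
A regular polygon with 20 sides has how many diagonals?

Each of the 20 vertices connects to 17 non-adjacent vertices via diagonals.
Total connections = 20 × 17 = 340, but each diagonal is counted twice.
Number of diagonals = 340 / 2 = 170.

170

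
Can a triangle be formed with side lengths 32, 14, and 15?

No.
The triangle inequality is violated: 14 + 15 = 29 ≤ 32.
These lengths cannot form a triangle.

No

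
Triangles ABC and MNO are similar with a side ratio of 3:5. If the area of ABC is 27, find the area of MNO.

The ratio of areas of similar triangles = (side ratio)^2.
Side ratio = 3:5, so area ratio = 9:25.
Area of MNO / Area of ABC = 25/9
Area of MNO = 27 * 25/9 = 75

75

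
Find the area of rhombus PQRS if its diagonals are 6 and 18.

Area of a rhombus = (d1 * d2) / 2
Area = (6 * 18) / 2
Area = 108 / 2
Area = 54

54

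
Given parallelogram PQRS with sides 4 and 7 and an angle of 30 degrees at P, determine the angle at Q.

In a parallelogram, consecutive angles are supplementary (sum to 180°).
angle Q = 180 - angle P
angle Q = 180 - 30
angle Q = 150 degrees

150 degrees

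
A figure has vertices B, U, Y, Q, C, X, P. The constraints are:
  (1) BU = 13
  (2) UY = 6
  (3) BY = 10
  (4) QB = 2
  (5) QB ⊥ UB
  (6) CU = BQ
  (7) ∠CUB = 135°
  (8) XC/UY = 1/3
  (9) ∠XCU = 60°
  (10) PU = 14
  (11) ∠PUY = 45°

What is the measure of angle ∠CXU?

From the given relations: XC = 1/3·UY = 1/3·6 = 2; CU = BQ = 2.
Step 1: By the law of cosines on triangle XCU: XU² = 2² + 2² − 2·2·2·cos(60°) = 4, so XU = 2.
Step 2: By the inverse law of cosines on triangle CXU: cos(∠CXU) = (2² + 2² − 2²) / (2·2·2) = 4/8 = 0.5, so ∠CXU = 60°.

Therefore, the measure of angle ∠CXU = 60°.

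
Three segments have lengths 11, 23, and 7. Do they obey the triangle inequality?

Check the triangle inequality: 11 + 7 = 18 ≤ 23.
Since the sum of two sides does not exceed the third, no triangle can be formed.

No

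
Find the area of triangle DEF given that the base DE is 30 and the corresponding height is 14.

A triangle's area is half the area of a rectangle with the same base and height.
Area = (1/2) * 30 * 14 = 210.

210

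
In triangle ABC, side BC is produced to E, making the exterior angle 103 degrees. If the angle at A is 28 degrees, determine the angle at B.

The exterior angle theorem states that an exterior angle equals the sum of the two non-adjacent interior angles.
So 103 = 28 + angle B, which gives angle B = 103 - 28 = 75 degrees.

75 degrees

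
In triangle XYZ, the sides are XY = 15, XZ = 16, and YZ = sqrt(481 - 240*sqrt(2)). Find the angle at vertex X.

By the inverse law of cosines: cos(X) = (XY² + XZ² - YZ²) / (2 × XY × XZ)
cos(X) = (15² + 16² - (sqrt(481 - 240*sqrt(2)))²) / (2 × 15 × 16)
cos(X) = (225 + 256 - (481 - 240*sqrt(2))) / 480
cos(X) = sqrt(2)/2
X = arccos(sqrt(2)/2) = 45°

45°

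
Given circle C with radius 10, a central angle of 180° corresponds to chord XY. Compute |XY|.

Drop a perpendicular from the center to the chord, bisecting both the chord and the central angle.
Each half-chord = r sin(θ/2) = 10 sin(90°).
The full chord = 2 × 10 × sin(90°) = 20.

20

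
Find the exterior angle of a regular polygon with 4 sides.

Each exterior angle of a regular n-gon is 360 / n.
For n = 4: 360 / 4 = 90 degrees.

90 degrees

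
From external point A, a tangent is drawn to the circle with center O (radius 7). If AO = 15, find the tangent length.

Let T be the point of tangency. Then OT ⊥ AT (radius ⊥ tangent).
In right triangle OTA: OA² = OT² + AT²
15² = 7² + AT²
AT² = 176, AT = 4*sqrt(11)

4*sqrt(11)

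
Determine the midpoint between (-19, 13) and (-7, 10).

M = ((x₁ + x₂)/2, (y₁ + y₂)/2)
= ((-19 + -7)/2, (13 + 10)/2)
= (-26/2, 23/2) = (-13, 23/2)

(-13, 23/2)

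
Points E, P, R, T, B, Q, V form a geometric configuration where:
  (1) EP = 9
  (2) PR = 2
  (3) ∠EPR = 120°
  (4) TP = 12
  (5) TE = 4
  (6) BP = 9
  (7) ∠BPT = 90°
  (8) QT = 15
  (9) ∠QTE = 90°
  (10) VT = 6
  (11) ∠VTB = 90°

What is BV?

Step 1: By the law of cosines on triangle BPT: BT² = 9² + 12² − 2·9·12·cos(90°) = 225, so BT = 15.
Step 2: By the law of cosines on triangle BTV: BV² = 15² + 6² − 2·15·6·cos(90°) = 261, so BV = 3·√29.

Therefore, the length of BV = 3·√29.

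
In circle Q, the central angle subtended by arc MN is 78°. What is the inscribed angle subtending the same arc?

By the inscribed angle theorem, the inscribed angle is half the central angle.
Inscribed angle = 78° / 2 = 39°

39°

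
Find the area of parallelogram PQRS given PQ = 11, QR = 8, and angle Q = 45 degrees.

Area = a * b * sin(theta)
Area = 11 * 8 * sin(45 degrees)
Area = 88 * sqrt(2)/2
Area = 44*sqrt(2)

44*sqrt(2)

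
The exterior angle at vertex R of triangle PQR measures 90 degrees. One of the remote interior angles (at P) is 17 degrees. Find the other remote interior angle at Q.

angle Q = 90 - 17 = 73 degrees (exterior angle theorem).

73 degrees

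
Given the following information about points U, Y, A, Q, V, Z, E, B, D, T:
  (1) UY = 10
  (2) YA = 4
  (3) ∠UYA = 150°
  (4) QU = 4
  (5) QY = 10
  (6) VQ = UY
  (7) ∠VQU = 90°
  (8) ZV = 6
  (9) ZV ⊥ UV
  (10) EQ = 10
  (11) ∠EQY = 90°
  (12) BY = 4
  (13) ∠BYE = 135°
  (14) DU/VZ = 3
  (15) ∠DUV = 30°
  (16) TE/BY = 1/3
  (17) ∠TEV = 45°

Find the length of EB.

Step 1: By the law of cosines on triangle EQY: EY² = 10² + 10² − 2·10·10·cos(90°) = 200, so EY = 10·√2.
Step 2: By the law of cosines on triangle EYB: EB² = (10·√2)² + 4² − 2·10·√2·4·cos(135°) = 296, so EB = 2·√74.

Therefore, the length of EB = 2·√74.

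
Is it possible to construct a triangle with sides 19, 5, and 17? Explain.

Check all three triangle inequalities:
19 + 5 = 24 > 17 ✓
19 + 17 = 36 > 5 ✓
5 + 17 = 22 > 19 ✓
All conditions hold, so these sides form a valid triangle.

Yes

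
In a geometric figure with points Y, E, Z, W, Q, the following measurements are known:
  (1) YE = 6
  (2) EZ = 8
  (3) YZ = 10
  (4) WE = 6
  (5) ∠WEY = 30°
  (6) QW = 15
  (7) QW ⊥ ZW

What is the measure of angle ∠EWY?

Step 1: By the law of cosines on triangle WEY: WY² = 6² + 6² − 2·6·6·cos(30°) = 9.65, so WY ≈ 3.11.
Step 2: By the inverse law of cosines on triangle EWY: cos(∠EWY) = (6² + 3.11² − 6²) / (2·6·3.11) = 9.65/37.27 = 0.2588, so ∠EWY = 75°.

Therefore, the measure of angle ∠EWY = 75°.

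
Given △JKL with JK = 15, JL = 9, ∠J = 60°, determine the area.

Area = (1/2) * JK * JL * sin(J)
Area = (1/2) * 15 * 9 * sin(60°)
Area = (1/2) * 15 * 9 * sqrt(3)/2
Area = 135*sqrt(3)/4

135*sqrt(3)/4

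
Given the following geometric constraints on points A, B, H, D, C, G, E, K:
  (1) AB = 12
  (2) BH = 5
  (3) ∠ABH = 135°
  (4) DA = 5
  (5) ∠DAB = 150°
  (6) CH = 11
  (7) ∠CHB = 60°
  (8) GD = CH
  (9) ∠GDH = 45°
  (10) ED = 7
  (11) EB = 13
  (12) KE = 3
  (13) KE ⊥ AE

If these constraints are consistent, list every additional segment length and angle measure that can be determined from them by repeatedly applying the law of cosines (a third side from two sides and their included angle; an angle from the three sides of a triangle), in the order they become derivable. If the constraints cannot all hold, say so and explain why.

The constraints are consistent. Derivable facts, in order:
After 1 step:
- AH ≈ 15.93
- BC = √91
- BD ≈ 16.52
After 2 steps:
- ∠ABD = 8.7°
- ∠ADB = 21.3°
- ∠AHB = 32.18°
- ∠BAH = 12.82°
- ∠BCH = 27°
- ∠BDE = 48.61°
- ∠BED = 107.56°
- ∠CBH = 93°
- ∠DBE = 23.83°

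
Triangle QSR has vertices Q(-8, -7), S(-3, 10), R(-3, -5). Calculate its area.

Shoelace: Area = (1/2)|-8(10--5) + -3(-5--7) + -3(-7-10)| = (1/2)(75) = 75/2

75/2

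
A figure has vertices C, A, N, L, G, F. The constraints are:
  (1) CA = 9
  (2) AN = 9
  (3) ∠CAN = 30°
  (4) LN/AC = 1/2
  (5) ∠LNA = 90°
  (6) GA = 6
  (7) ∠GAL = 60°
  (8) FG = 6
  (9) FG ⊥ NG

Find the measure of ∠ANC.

Step 1: By the law of cosines on triangle NAC: NC² = 9² + 9² − 2·9·9·cos(30°) = 21.7, so NC ≈ 4.66.
Step 2: By the inverse law of cosines on triangle ANC: cos(∠ANC) = (9² + 4.66² − 9²) / (2·9·4.66) = 21.7/83.86 = 0.2588, so ∠ANC = 75°.

Therefore, the measure of angle ∠ANC = 75°.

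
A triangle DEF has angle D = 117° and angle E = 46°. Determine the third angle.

angle F = 180 - 117 - 46 = 17 degrees.

17 degrees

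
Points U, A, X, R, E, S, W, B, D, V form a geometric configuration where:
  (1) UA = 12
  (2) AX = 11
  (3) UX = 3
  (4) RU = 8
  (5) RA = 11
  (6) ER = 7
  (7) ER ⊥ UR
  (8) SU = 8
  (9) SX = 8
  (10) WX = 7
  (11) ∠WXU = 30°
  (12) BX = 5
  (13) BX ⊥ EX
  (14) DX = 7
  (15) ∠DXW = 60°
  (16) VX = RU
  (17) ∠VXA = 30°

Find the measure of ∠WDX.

Step 1: By the law of cosines on triangle DXW: DW² = 7² + 7² − 2·7·7·cos(60°) = 49, so DW = 7.
Step 2: By the inverse law of cosines on triangle WDX: cos(∠WDX) = (7² + 7² − 7²) / (2·7·7) = 49/98 = 0.5, so ∠WDX = 60°.

Therefore, the measure of angle ∠WDX = 60°.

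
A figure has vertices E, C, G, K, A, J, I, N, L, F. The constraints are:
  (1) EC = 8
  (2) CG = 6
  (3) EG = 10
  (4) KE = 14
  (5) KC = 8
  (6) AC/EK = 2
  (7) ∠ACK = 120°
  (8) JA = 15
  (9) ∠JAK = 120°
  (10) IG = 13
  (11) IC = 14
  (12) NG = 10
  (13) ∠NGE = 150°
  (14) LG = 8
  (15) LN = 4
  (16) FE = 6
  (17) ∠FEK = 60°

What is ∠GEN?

Step 1: By the law of cosines on triangle EGN: EN² = 10² + 10² − 2·10·10·cos(150°) = 373.21, so EN ≈ 19.32.
Step 2: By the inverse law of cosines on triangle GEN: cos(∠GEN) = (10² + 19.32² − 10²) / (2·10·19.32) = 373.21/386.37 = 0.9659, so ∠GEN = 15°.

Therefore, the measure of angle ∠GEN = 15°.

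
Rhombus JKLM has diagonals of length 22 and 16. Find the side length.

The diagonals of a rhombus bisect each other at right angles.
Half-diagonals: 22/2 = 11 and 16/2 = 8
side = sqrt(11^2 + 8^2)
side = sqrt(121 + 64)
side = sqrt(185)

sqrt(185)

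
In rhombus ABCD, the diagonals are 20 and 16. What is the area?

Area of a rhombus = (d1 * d2) / 2
Area = (20 * 16) / 2
Area = 320 / 2
Area = 160

160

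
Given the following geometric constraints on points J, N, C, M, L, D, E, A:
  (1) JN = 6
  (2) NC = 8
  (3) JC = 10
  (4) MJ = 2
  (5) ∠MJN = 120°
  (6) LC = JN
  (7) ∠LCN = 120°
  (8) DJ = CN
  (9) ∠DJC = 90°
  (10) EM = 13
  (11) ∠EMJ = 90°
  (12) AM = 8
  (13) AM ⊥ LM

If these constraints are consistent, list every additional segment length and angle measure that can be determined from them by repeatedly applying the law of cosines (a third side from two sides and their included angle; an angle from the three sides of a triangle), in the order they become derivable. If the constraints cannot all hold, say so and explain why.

The constraints are consistent. Derivable facts, in order:
After 1 step:
- CD = 2·√41
- JE = √173
- NL = 2·√37
- NM = 2·√13
- ∠CJN = 53.13°
- ∠CNJ = 90°
- ∠JCN = 36.87°
After 2 steps:
- ∠CDJ = 51.34°
- ∠CLN = 34.72°
- ∠CNL = 25.28°
- ∠DCJ = 38.66°
- ∠EJM = 81.25°
- ∠JEM = 8.75°
- ∠JMN = 46.1°
- ∠JNM = 13.9°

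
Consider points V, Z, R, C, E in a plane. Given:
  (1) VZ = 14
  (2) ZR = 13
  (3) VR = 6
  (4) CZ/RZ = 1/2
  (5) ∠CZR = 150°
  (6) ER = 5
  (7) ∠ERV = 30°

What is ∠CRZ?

From the given relations: CZ = 1/2·RZ = 1/2·13 ≈ 6.5.
Step 1: By the law of cosines on triangle RZC: RC² = 13² + 6.5² − 2·13·6.5·cos(150°) = 357.61, so RC ≈ 18.91.
Step 2: By the inverse law of cosines on triangle CRZ: cos(∠CRZ) = (18.91² + 13² − 6.5²) / (2·18.91·13) = 484.36/491.67 = 0.9851, so ∠CRZ = 9.9°.

Therefore, the measure of angle ∠CRZ = 9.9°.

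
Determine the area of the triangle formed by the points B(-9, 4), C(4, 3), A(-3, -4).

Using the Shoelace formula for a triangle:
Area = (1/2)|x0(y1 - y2) + x1(y2 - y0) + x2(y0 - y1)|
Area = (1/2)|-9(3 - -4) + 4(-4 - 4) + -3(4 - 3)|
Area = (1/2)|-63 + -32 + -3|
Area = (1/2)|-98|
Area = (1/2)(98)
Area = 49

49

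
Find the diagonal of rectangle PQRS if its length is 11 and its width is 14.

Using the Pythagorean theorem:
d² = 11² + 14² = 121 + 196 = 317
d = sqrt(317)

sqrt(317)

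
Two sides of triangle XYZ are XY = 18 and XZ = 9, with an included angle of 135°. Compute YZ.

Law of cosines: YZ^2 = 18^2 + 9^2 - 2(18)(9)cos(135°) = 162*sqrt(2) + 405, so YZ = 9*sqrt(2*sqrt(2) + 5).

9*sqrt(2*sqrt(2) + 5)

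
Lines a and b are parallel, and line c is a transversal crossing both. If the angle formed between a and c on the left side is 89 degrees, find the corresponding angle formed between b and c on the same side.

Corresponding angles formed by parallel lines and a transversal are equal.
The given angle is 89 degrees.
The corresponding angle = 89 degrees.

89 degrees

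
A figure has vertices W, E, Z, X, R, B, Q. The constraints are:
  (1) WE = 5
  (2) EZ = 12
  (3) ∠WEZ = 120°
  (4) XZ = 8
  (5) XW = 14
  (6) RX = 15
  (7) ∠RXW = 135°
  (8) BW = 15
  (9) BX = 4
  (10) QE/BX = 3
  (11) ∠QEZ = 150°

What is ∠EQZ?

From the given relations: QE = 3·BX = 3·4 = 12.
Step 1: By the law of cosines on triangle QEZ: QZ² = 12² + 12² − 2·12·12·cos(150°) = 537.42, so QZ ≈ 23.18.
Step 2: By the inverse law of cosines on triangle EQZ: cos(∠EQZ) = (12² + 23.18² − 12²) / (2·12·23.18) = 537.42/556.37 = 0.9659, so ∠EQZ = 15°.

Therefore, the measure of angle ∠EQZ = 15°.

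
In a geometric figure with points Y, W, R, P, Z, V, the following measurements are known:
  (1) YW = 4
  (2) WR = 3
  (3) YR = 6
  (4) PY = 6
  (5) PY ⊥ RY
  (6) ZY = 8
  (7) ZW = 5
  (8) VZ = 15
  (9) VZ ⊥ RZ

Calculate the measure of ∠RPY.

Step 1: By the law of cosines on triangle PYR: PR² = 6² + 6² − 2·6·6·cos(90°) = 72, so PR = 6·√2.
Step 2: By the inverse law of cosines on triangle RPY: cos(∠RPY) = ((6·√2)² + 6² − 6²) / (2·6·√2·6) = 72/101.82 = 0.7071, so ∠RPY = 45°.

Therefore, the measure of angle ∠RPY = 45°.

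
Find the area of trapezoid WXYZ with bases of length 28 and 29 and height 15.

Area of a trapezoid = (base1 + base2) * height / 2
Area = (28 + 29) * 15 / 2
Area = 57 * 15 / 2
Area = 855 / 2
Area = 855/2

855/2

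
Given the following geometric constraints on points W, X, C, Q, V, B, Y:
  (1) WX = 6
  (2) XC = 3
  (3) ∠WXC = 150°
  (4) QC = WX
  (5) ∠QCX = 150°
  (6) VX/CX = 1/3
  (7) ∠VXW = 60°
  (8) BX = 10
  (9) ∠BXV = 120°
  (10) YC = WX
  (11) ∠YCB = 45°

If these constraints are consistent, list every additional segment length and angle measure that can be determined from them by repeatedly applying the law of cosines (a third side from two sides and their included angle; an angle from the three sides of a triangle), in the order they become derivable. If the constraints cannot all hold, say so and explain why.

The constraints are consistent. Derivable facts, in order:
After 1 step:
- VB = √111
- WC ≈ 8.73
- WV = √31
- XQ ≈ 8.73
After 2 steps:
- ∠BVX = 55.28°
- ∠CQX = 9.9°
- ∠CWX = 9.9°
- ∠CXQ = 20.1°
- ∠VBX = 4.72°
- ∠VWX = 8.95°
- ∠WCX = 20.1°
- ∠WVX = 111.05°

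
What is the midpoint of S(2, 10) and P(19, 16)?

The midpoint is the average of the coordinates:
x: (2 + 19)/2 = 21/2
y: (10 + 16)/2 = 13
Midpoint = (21/2, 13)

(21/2, 13)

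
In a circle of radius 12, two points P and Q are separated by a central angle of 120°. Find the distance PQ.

Chord length = 2r sin(θ/2)
= 2 × 12 × sin(120°/2)
= 2 × 12 × sin(60°)
= 12*sqrt(3)

12*sqrt(3)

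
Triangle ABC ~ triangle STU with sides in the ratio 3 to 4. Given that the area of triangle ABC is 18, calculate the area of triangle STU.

Area ratio = (3/4)^2 = 9/16. Area of STU = 18 * 16/9 = 32.

32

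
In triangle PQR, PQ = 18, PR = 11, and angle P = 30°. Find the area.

Area = (1/2)(18)(11) sin(30°) = (1/2)(18)(11)(1/2) = 99/2

99/2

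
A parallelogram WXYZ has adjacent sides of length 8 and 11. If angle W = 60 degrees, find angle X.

In a parallelogram, consecutive angles are supplementary (sum to 180°).
angle X = 180 - angle W
angle X = 180 - 60
angle X = 120 degrees

120 degrees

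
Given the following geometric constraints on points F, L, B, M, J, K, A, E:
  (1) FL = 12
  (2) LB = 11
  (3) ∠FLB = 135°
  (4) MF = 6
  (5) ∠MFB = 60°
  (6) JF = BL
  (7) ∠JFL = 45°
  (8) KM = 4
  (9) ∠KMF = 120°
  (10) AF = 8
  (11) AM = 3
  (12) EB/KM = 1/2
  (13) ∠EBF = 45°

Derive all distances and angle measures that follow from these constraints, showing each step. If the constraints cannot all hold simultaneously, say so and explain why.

The constraints are consistent.

From the given relations:
  JF = BL = 11
  EB = 1/2·KM = 1/2·4 = 2

Step 1: From FL = 12, LB = 11, and ∠FLB = 135°, by the law of cosines:
  FB² = FL² + LB² - 2·FL·LB·cos(135°) = 144 + 121 + 186.7 = 451.7
  FB ≈ 21.25

Step 2: From FM = 6, MK = 4, and ∠FMK = 120°, by the law of cosines:
  FK² = FM² + MK² - 2·FM·MK·cos(120°) = 36 + 16 + 24 = 76
  FK = 2·√19

Step 3: From LF = 12, FJ = 11, and ∠LFJ = 45°, by the law of cosines:
  LJ² = LF² + FJ² - 2·LF·FJ·cos(45°) = 144 + 121 - 186.7 = 78.32
  LJ ≈ 8.85

Step 4: From FA = 8, FM = 6, AM = 3, by the inverse law of cosines:
  cos(∠AFM) = (FA² + FM² - AM²) / (2·FA·FM)
  ∠AFM = 18.57°

Step 5: From MA = 3, MF = 6, AF = 8, by the inverse law of cosines:
  cos(∠AMF) = (MA² + MF² - AF²) / (2·MA·MF)
  ∠AMF = 121.86°

Step 6: From AF = 8, AM = 3, FM = 6, by the inverse law of cosines:
  cos(∠FAM) = (AF² + AM² - FM²) / (2·AF·AM)
  ∠FAM = 39.57°

Step 7: From FB = 21.25, BE = 2, and ∠FBE = 45°, by the law of cosines:
  FE² = FB² + BE² - 2·FB·BE·cos(45°) = 451.7 + 4 - 60.11 = 395.6
  FE ≈ 19.89

Step 8: From BF = 21.25, FM = 6, and ∠BFM = 60°, by the law of cosines:
  BM² = BF² + FM² - 2·BF·FM·cos(60°) = 451.7 + 36 - 127.5 = 360.2
  BM ≈ 18.98

Step 9: From FB = 21.25, FL = 12, BL = 11, by the inverse law of cosines:
  cos(∠BFL) = (FB² + FL² - BL²) / (2·FB·FL)
  ∠BFL = 21.47°

Step 10: From FK = 2·√19, FM = 6, KM = 4, by the inverse law of cosines:
  cos(∠KFM) = (FK² + FM² - KM²) / (2·FK·FM)
  ∠KFM = 23.41°

Step 11: From LF = 12, LJ = 8.85, FJ = 11, by the inverse law of cosines:
  cos(∠FLJ) = (LF² + LJ² - FJ²) / (2·LF·LJ)
  ∠FLJ = 61.51°

Step 12: From BF = 21.25, BL = 11, FL = 12, by the inverse law of cosines:
  cos(∠FBL) = (BF² + BL² - FL²) / (2·BF·BL)
  ∠FBL = 23.53°

Step 13: From JF = 11, JL = 8.85, FL = 12, by the inverse law of cosines:
  cos(∠FJL) = (JF² + JL² - FL²) / (2·JF·JL)
  ∠FJL = 73.49°

Step 14: From KF = 2·√19, KM = 4, FM = 6, by the inverse law of cosines:
  cos(∠FKM) = (KF² + KM² - FM²) / (2·KF·KM)
  ∠FKM = 36.59°

Step 15: From FB = 21.25, FE = 19.89, BE = 2, by the inverse law of cosines:
  cos(∠BFE) = (FB² + FE² - BE²) / (2·FB·FE)
  ∠BFE = 4.08°

Step 16: From BF = 21.25, BM = 18.98, FM = 6, by the inverse law of cosines:
  cos(∠FBM) = (BF² + BM² - FM²) / (2·BF·BM)
  ∠FBM = 15.89°

Step 17: From MB = 18.98, MF = 6, BF = 21.25, by the inverse law of cosines:
  cos(∠BMF) = (MB² + MF² - BF²) / (2·MB·MF)
  ∠BMF = 104.11°

Step 18: From EB = 2, EF = 19.89, BF = 21.25, by the inverse law of cosines:
  cos(∠BEF) = (EB² + EF² - BF²) / (2·EB·EF)
  ∠BEF = 130.92°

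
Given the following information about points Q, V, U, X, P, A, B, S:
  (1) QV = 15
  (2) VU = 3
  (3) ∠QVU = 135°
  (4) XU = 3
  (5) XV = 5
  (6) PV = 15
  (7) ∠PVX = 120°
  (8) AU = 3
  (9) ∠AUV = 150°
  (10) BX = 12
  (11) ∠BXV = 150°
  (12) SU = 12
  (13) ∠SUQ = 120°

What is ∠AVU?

Step 1: By the law of cosines on triangle VUA: VA² = 3² + 3² − 2·3·3·cos(150°) = 33.59, so VA ≈ 5.8.
Step 2: By the inverse law of cosines on triangle AVU: cos(∠AVU) = (5.8² + 3² − 3²) / (2·5.8·3) = 33.59/34.77 = 0.9659, so ∠AVU = 15°.

Therefore, the measure of angle ∠AVU = 15°.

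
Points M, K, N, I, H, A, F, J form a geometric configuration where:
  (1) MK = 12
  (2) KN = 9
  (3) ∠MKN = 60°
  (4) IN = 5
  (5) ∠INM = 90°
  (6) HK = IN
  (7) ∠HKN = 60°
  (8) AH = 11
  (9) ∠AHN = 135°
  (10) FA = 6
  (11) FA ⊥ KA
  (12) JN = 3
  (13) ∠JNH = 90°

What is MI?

Step 1: By the law of cosines on triangle NKM: NM² = 9² + 12² − 2·9·12·cos(60°) = 117, so NM = 3·√13.
Step 2: By the law of cosines on triangle MNI: MI² = (3·√13)² + 5² − 2·3·√13·5·cos(90°) = 142, so MI = √142.

Therefore, the length of MI = √142.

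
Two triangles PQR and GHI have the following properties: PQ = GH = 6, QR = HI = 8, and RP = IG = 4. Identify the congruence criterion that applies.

The given information matches SSS: All three pairs of corresponding sides are equal (Side-Side-Side).

SSS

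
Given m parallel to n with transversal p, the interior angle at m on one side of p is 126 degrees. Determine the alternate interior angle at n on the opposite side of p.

Alternate interior angles lie on opposite sides of the transversal, between the parallel lines.
By the alternate interior angle theorem, they are equal: 126 degrees.

126 degrees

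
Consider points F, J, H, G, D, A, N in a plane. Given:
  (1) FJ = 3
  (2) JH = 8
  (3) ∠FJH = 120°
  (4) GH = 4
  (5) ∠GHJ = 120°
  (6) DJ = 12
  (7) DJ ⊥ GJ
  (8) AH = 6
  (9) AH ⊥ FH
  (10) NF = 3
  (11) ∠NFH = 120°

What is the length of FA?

Step 1: By the law of cosines on triangle FJH: FH² = 3² + 8² − 2·3·8·cos(120°) = 97, so FH = √97.
Step 2: By the law of cosines on triangle FHA: FA² = √97² + 6² − 2·√97·6·cos(90°) = 133, so FA = √133.

Therefore, the length of FA = √133.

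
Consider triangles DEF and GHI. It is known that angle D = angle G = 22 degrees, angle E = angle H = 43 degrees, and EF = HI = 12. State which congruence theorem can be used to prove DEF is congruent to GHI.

The given information matches AAS: Two pairs of corresponding angles and a non-included side are equal (Angle-Angle-Side).

AAS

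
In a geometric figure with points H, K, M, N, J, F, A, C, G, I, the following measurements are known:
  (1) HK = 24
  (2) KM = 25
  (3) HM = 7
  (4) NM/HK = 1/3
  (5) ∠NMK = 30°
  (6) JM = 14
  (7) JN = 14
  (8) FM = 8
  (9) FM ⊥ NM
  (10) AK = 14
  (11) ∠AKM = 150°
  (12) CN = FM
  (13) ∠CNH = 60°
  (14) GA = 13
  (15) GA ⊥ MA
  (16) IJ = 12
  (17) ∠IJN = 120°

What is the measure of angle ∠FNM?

From the given relations: NM = 1/3·HK = 1/3·24 = 8.
Step 1: By the law of cosines on triangle NMF: NF² = 8² + 8² − 2·8·8·cos(90°) = 128, so NF = 8·√2.
Step 2: By the inverse law of cosines on triangle FNM: cos(∠FNM) = ((8·√2)² + 8² − 8²) / (2·8·√2·8) = 128/181.02 = 0.7071, so ∠FNM = 45°.

Therefore, the measure of angle ∠FNM = 45°.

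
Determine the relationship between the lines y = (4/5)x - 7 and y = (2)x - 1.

Slope of line 1: m1 = 4/5
Slope of line 2: m2 = 2
For parallel lines we need equal slopes: 4/5 != 2.
For perpendicular lines we need m1*m2 = -1: (4/5)(2) = 8/5 != -1.
Since neither condition holds, the lines are neither parallel nor perpendicular.

Neither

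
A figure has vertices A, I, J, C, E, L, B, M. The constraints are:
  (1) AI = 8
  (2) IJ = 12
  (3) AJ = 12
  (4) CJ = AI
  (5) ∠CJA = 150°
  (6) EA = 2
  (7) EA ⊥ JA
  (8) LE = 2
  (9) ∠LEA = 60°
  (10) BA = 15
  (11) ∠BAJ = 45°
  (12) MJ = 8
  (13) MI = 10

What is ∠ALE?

Step 1: By the law of cosines on triangle LEA: LA² = 2² + 2² − 2·2·2·cos(60°) = 4, so LA = 2.
Step 2: By the inverse law of cosines on triangle ALE: cos(∠ALE) = (2² + 2² − 2²) / (2·2·2) = 4/8 = 0.5, so ∠ALE = 60°.

Therefore, the measure of angle ∠ALE = 60°.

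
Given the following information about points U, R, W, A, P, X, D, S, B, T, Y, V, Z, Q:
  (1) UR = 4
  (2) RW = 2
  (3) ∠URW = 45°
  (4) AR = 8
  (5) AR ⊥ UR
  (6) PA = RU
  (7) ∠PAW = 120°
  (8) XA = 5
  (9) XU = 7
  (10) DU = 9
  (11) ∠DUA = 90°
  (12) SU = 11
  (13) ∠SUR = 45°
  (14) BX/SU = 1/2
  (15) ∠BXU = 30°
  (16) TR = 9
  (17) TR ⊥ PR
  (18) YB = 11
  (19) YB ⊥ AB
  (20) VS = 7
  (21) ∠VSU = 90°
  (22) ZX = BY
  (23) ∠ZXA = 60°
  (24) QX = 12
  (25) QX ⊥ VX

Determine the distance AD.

Step 1: By the law of cosines on triangle URA: UA² = 4² + 8² − 2·4·8·cos(90°) = 80, so UA = 4·√5.
Step 2: By the law of cosines on triangle AUD: AD² = (4·√5)² + 9² − 2·4·√5·9·cos(90°) = 161, so AD = √161.

Therefore, the length of AD = √161.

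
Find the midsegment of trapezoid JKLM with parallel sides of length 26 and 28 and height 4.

midsegment = (26 + 28) / 2 = 54 / 2 = 27

27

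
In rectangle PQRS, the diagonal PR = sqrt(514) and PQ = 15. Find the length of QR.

The diagonal of a rectangle forms a right triangle with the two sides.
Rearranging the Pythagorean theorem: missing side = sqrt(d^2 - known^2).
= sqrt(514 - 225) = sqrt(289) = 17.

17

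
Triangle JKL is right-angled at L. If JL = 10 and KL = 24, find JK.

JK = sqrt(10^2 + 24^2) = sqrt(676) = 26

26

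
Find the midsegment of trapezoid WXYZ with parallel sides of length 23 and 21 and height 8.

midsegment = (23 + 21) / 2 = 44 / 2 = 22

22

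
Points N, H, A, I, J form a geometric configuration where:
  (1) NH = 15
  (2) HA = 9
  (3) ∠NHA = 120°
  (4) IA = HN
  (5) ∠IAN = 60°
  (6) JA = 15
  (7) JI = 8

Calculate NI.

From the given relations: IA = HN = 15.
Step 1: By the law of cosines on triangle NHA: NA² = 15² + 9² − 2·15·9·cos(120°) = 441, so NA = 21.
Step 2: By the law of cosines on triangle NAI: NI² = 21² + 15² − 2·21·15·cos(60°) = 351, so NI = 3·√39.

Therefore, the length of NI = 3·√39.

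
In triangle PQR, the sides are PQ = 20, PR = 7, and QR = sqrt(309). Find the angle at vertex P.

By the inverse law of cosines: cos(P) = (PQ² + PR² - QR²) / (2 × PQ × PR)
cos(P) = (20² + 7² - (sqrt(309))²) / (2 × 20 × 7)
cos(P) = (400 + 49 - (309)) / 280
cos(P) = 1/2
P = arccos(1/2) = 60°

60°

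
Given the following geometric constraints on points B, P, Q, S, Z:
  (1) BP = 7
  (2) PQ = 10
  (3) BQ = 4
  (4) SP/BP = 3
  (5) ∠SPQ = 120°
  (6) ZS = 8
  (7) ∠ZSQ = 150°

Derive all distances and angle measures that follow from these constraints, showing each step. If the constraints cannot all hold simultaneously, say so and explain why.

The constraints are consistent.

From the given relations:
  SP = 3·BP = 3·7 = 21

Step 1: From QP = 10, PS = 21, and ∠QPS = 120°, by the law of cosines:
  QS² = QP² + PS² - 2·QP·PS·cos(120°) = 100 + 441 + 210 = 751
  QS ≈ 27.4

Step 2: From BP = 7, BQ = 4, PQ = 10, by the inverse law of cosines:
  cos(∠PBQ) = (BP² + BQ² - PQ²) / (2·BP·BQ)
  ∠PBQ = 128.68°

Step 3: From PB = 7, PQ = 10, BQ = 4, by the inverse law of cosines:
  cos(∠BPQ) = (PB² + PQ² - BQ²) / (2·PB·PQ)
  ∠BPQ = 18.19°

Step 4: From QB = 4, QP = 10, BP = 7, by the inverse law of cosines:
  cos(∠BQP) = (QB² + QP² - BP²) / (2·QB·QP)
  ∠BQP = 33.12°

Step 5: From QS = 27.4, SZ = 8, and ∠QSZ = 150°, by the law of cosines:
  QZ² = QS² + SZ² - 2·QS·SZ·cos(150°) = 751 + 64 + 379.7 = 1195
  QZ ≈ 34.56

Step 6: From QP = 10, QS = 27.4, PS = 21, by the inverse law of cosines:
  cos(∠PQS) = (QP² + QS² - PS²) / (2·QP·QS)
  ∠PQS = 41.58°

Step 7: From SP = 21, SQ = 27.4, PQ = 10, by the inverse law of cosines:
  cos(∠PSQ) = (SP² + SQ² - PQ²) / (2·SP·SQ)
  ∠PSQ = 18.42°

Step 8: From QS = 27.4, QZ = 34.56, SZ = 8, by the inverse law of cosines:
  cos(∠SQZ) = (QS² + QZ² - SZ²) / (2·QS·QZ)
  ∠SQZ = 6.65°

Step 9: From ZQ = 34.56, ZS = 8, QS = 27.4, by the inverse law of cosines:
  cos(∠QZS) = (ZQ² + ZS² - QS²) / (2·ZQ·ZS)
  ∠QZS = 23.35°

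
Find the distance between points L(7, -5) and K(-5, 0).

The horizontal distance is |-5 - 7| = 12 and the vertical distance is |0 - -5| = 5.
By the Pythagorean theorem, d = sqrt(12^2 + 5^2) = sqrt(169) = 13.

13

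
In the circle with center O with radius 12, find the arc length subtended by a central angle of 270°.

Arc length = 2πr × θ/360
= 2π × 12 × 3/4
= 18*pi

18*pi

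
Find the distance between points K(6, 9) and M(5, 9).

The horizontal distance is |5 - 6| = 1 and the vertical distance is |9 - 9| = 0.
By the Pythagorean theorem, d = sqrt(1^2 + 0^2) = sqrt(1) = 1.

1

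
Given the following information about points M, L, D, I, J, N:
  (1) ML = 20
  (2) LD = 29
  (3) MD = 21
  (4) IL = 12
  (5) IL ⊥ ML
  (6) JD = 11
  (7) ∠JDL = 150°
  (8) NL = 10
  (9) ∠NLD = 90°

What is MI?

Step 1: By the law of cosines on triangle MLI: MI² = 20² + 12² − 2·20·12·cos(90°) = 544, so MI = 4·√34.

Therefore, the length of MI = 4·√34.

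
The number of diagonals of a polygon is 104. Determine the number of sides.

Using d = n(n - 3)/2, we solve 104 = n(n - 3)/2.
So n(n - 3) = 208.
Testing n = 16: 16 * 13 = 208 = 208. Correct.
The polygon has 16 sides.

16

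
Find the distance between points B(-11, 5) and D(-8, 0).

The horizontal distance is |-8 - -11| = 3 and the vertical distance is |0 - 5| = 5.
By the Pythagorean theorem, d = sqrt(3^2 + 5^2) = sqrt(34).

sqrt(34)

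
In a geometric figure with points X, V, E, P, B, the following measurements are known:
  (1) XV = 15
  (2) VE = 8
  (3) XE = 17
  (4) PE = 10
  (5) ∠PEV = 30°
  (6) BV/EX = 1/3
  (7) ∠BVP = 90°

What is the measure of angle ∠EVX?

Step 1: By the inverse law of cosines on triangle EVX: cos(∠EVX) = (8² + 15² − 17²) / (2·8·15) = 0/240 = 0, so ∠EVX = 90°.

Therefore, the measure of angle ∠EVX = 90°.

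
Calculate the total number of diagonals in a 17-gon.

The number of diagonals in an n-gon is n(n - 3)/2.
For n = 17: 17(17 - 3)/2 = 17 × 14 / 2 = 119.

119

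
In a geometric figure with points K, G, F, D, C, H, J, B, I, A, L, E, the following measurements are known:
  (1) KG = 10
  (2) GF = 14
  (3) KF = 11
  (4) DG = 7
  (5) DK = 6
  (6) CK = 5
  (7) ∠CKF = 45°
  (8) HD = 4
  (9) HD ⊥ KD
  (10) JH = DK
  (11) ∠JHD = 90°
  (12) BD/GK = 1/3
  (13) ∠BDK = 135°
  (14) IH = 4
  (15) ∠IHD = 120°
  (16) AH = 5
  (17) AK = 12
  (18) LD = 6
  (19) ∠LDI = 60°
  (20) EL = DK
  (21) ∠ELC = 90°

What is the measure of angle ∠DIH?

Step 1: By the law of cosines on triangle IHD: ID² = 4² + 4² − 2·4·4·cos(120°) = 48, so ID = 4·√3.
Step 2: By the inverse law of cosines on triangle DIH: cos(∠DIH) = ((4·√3)² + 4² − 4²) / (2·4·√3·4) = 48/55.43 = 0.866, so ∠DIH = 30°.

Therefore, the measure of angle ∠DIH = 30°.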